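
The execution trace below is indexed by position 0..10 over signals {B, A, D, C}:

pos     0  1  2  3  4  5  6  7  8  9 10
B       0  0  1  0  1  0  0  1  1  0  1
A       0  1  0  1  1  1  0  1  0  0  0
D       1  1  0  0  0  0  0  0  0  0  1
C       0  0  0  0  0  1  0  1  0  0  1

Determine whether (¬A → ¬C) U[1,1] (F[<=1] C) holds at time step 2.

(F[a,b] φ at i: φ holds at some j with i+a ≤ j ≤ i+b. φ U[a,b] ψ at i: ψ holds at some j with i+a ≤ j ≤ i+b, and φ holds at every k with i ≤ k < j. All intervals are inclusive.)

Need some j in [3,3] with F[<=1] C, and (¬A → ¬C) at every k in [2,j-1].
  j=3: F[<=1] C — fails (none in [3,4]).
No j in the window works → until fails.

False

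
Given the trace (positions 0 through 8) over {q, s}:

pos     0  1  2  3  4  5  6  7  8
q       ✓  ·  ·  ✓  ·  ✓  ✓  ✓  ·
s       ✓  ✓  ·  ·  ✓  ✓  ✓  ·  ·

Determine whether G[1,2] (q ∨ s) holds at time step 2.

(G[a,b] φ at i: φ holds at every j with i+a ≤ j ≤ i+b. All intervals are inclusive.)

Check (q ∨ s) at every j in [3,4]:
  j=3: true
  j=4: true
All positions satisfy it → formula holds.

True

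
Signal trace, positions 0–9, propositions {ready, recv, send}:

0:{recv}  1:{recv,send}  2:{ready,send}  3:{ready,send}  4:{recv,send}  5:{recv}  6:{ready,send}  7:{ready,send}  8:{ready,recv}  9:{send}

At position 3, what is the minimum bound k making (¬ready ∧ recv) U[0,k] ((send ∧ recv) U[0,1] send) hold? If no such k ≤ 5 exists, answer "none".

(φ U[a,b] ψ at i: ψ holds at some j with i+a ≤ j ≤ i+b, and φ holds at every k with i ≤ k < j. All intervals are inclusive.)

Need earliest j ≥ 3 with ((send ∧ recv) U[0,1] send), and (¬ready ∧ recv) at every k in [3,j-1].
  j=3: rhs holds (empty prefix). k = 0.

0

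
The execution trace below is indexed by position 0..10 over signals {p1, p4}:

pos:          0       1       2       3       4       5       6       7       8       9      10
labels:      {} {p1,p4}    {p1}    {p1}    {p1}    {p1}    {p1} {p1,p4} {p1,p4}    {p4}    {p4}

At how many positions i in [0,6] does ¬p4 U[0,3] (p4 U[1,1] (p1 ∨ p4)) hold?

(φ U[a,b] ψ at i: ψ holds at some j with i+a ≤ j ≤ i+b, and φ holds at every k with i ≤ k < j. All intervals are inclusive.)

5

Evaluate at each i in [0,6]:
  i=0: ✓ (rhs at j=1; lhs holds on [0,0])
  i=1: ✓ (rhs at j=1)
  i=2: ✗ (no rhs in [2,5])
  i=3: ✗ (no rhs in [3,6])
  i=4: ✓ (rhs at j=7; lhs holds on [4,6])
  i=5: ✓ (rhs at j=7; lhs holds on [5,6])
  i=6: ✓ (rhs at j=7; lhs holds on [6,6])
Positions where it holds: {0, 1, 4, 5, 6} → 5.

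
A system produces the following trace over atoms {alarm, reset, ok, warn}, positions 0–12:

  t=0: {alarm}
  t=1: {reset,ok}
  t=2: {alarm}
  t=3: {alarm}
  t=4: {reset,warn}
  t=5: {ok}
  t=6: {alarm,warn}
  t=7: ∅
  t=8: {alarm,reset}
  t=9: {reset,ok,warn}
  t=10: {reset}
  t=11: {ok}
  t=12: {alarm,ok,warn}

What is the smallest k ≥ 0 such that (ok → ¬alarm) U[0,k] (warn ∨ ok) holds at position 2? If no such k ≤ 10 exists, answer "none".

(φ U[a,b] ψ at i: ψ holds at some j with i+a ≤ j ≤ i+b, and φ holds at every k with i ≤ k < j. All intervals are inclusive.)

2

Need earliest j ≥ 2 with (warn ∨ ok), and (ok → ¬alarm) at every k in [2,j-1].
  j=2: rhs fails.
  j=3: rhs fails.
  j=4: rhs holds; lhs holds on [2,3]. k = 2.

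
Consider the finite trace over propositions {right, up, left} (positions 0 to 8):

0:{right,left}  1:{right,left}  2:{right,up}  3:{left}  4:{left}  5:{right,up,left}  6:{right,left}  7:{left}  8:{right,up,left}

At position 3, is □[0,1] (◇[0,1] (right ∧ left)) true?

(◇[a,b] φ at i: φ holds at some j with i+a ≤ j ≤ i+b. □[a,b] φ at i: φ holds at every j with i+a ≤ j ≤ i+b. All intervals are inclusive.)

Check ◇[0,1] (right ∧ left) at every j in [3,4]:
  j=3: fails (none in [3,4])
  j=4: holds (witness at 5)
Fails at j=3 → formula fails.

No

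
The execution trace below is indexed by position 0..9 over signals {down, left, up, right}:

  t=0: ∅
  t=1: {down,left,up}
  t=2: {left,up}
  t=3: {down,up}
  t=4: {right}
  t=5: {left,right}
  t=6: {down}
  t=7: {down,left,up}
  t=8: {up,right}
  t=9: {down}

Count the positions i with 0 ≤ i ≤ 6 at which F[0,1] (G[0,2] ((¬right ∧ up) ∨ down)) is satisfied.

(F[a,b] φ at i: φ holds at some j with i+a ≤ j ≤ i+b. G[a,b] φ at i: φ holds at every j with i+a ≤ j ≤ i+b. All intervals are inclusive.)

Evaluate at each i in [0,6]:
  i=0: ✓ (witness j=1)
  i=1: ✓ (witness j=1)
  i=2: ✗ (none in [2,3])
  i=3: ✗ (none in [3,4])
  i=4: ✗ (none in [4,5])
  i=5: ✗ (none in [5,6])
  i=6: ✗ (none in [6,7])
Positions where it holds: {0, 1} → 2.

2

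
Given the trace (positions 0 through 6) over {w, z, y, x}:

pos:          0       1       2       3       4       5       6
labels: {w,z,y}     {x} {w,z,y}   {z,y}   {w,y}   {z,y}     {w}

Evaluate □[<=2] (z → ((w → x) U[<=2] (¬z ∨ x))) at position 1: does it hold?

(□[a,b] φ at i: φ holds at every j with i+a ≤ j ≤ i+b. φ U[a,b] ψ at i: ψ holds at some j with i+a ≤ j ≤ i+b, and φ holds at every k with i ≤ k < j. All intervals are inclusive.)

False

Check (z → ((w → x) U[<=2] (¬z ∨ x))) at every j in [1,3]:
  j=1: antecedent false → ✓
  j=2: antecedent true; consequent fails → ✗
  j=3: antecedent true; consequent holds → ✓
Fails at j=2 → formula fails.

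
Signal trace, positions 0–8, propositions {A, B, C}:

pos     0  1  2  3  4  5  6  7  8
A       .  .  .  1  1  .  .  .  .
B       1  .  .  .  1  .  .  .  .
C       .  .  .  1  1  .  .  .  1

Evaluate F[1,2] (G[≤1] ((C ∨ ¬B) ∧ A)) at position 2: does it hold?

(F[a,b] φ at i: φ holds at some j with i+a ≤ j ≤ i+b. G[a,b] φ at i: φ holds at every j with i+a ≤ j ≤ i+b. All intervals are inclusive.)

Holds

Check G[≤1] ((C ∨ ¬B) ∧ A) at each j in [3,4]:
  j=3: holds on [3,4]
  j=4: fails at 5
Found at j=3 → formula holds.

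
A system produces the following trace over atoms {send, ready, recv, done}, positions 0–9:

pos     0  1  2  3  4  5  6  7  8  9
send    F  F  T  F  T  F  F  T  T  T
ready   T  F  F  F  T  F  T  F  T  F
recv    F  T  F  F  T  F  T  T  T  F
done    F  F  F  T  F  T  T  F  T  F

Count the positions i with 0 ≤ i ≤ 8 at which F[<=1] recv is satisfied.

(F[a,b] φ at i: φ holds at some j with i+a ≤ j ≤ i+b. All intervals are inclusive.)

Evaluate at each i in [0,8]:
  i=0: ✓ (witness j=1)
  i=1: ✓ (witness j=1)
  i=2: ✗ (none in [2,3])
  i=3: ✓ (witness j=4)
  i=4: ✓ (witness j=4)
  i=5: ✓ (witness j=6)
  i=6: ✓ (witness j=6)
  i=7: ✓ (witness j=7)
  i=8: ✓ (witness j=8)
Positions where it holds: {0, 1, 3, 4, 5, 6, 7, 8} → 8.

8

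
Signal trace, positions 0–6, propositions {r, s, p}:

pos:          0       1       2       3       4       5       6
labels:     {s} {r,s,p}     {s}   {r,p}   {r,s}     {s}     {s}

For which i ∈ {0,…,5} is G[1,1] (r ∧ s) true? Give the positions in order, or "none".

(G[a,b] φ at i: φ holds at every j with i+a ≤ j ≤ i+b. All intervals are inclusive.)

0, 3

Evaluate at each i in [0,5]:
  i=0: ✓ (all of [1,1])
  i=1: ✗ (fails at j=2)
  i=2: ✗ (fails at j=3)
  i=3: ✓ (all of [4,4])
  i=4: ✗ (fails at j=5)
  i=5: ✗ (fails at j=6)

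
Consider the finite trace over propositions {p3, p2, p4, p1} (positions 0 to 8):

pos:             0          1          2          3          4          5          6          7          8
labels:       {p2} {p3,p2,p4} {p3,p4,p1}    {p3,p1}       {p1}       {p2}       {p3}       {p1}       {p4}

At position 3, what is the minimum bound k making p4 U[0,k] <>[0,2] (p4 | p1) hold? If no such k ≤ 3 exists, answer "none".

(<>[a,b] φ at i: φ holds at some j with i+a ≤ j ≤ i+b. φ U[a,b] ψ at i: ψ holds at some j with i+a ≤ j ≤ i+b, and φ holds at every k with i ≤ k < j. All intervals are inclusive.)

Need earliest j ≥ 3 with <>[0,2] (p4 | p1), and p4 at every k in [3,j-1].
  j=3: rhs holds (empty prefix). k = 0.

0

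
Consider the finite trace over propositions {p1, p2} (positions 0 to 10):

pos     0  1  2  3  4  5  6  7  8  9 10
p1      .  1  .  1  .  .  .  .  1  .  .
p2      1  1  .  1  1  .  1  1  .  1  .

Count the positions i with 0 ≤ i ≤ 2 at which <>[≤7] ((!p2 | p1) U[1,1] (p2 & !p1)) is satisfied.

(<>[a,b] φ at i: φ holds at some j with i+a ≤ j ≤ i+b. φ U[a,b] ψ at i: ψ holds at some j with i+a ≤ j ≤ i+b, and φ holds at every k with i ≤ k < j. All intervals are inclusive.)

Evaluate at each i in [0,2]:
  i=0: ✓ (witness j=3)
  i=1: ✓ (witness j=3)
  i=2: ✓ (witness j=3)
Positions where it holds: {0, 1, 2} → 3.

3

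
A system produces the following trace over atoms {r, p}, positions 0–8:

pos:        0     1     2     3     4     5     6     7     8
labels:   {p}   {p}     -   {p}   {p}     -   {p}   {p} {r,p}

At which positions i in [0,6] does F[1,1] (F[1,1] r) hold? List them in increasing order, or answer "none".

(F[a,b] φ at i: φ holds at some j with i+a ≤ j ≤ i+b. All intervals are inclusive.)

6

Evaluate at each i in [0,6]:
  i=0: ✗ (none in [1,1])
  i=1: ✗ (none in [2,2])
  i=2: ✗ (none in [3,3])
  i=3: ✗ (none in [4,4])
  i=4: ✗ (none in [5,5])
  i=5: ✗ (none in [6,6])
  i=6: ✓ (witness j=7)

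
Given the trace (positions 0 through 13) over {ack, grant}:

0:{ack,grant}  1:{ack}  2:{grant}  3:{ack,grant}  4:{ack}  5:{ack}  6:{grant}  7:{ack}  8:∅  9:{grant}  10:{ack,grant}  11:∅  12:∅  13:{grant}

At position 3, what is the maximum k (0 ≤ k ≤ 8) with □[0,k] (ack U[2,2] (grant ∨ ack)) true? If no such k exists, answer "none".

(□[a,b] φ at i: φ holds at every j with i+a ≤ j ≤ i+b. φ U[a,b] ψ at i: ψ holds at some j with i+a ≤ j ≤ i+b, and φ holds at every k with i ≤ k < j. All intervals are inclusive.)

(ack U[2,2] (grant ∨ ack)) must hold from j=3 onward; find where it first fails.
  j=3: holds
  j=4: holds
  j=5: fails
Holds on [3,4], so largest k = 1.

1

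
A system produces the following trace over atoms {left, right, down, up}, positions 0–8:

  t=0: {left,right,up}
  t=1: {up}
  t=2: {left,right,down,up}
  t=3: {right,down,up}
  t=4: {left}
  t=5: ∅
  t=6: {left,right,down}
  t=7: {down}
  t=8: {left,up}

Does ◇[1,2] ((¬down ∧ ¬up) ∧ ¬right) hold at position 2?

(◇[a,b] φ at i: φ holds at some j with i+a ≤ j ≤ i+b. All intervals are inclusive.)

Check ((¬down ∧ ¬up) ∧ ¬right) at each j in [3,4]:
  j=3: false
  j=4: true
Found at j=4 → formula holds.

Holds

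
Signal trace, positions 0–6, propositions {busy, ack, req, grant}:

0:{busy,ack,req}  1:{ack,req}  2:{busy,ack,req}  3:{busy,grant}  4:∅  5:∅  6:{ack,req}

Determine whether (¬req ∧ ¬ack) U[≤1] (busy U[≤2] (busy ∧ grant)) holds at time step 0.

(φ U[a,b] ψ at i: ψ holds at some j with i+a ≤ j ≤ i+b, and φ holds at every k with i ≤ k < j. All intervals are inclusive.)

No

Need some j in [0,1] with (busy U[≤2] (busy ∧ grant)), and (¬req ∧ ¬ack) at every k in [0,j-1].
  j=0: (busy U[≤2] (busy ∧ grant)) — fails.
  j=1: (busy U[≤2] (busy ∧ grant)) — fails.
No j in the window works → until fails.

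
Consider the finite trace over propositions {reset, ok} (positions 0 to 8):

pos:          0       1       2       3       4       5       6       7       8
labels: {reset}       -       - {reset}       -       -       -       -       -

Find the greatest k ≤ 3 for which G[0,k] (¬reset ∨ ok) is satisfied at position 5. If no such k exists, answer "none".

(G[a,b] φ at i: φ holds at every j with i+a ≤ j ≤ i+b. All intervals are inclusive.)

3

(¬reset ∨ ok) must hold from j=5 onward; find where it first fails.
  j=5: holds
  j=6: holds
  j=7: holds
  j=8: holds
Holds through j=8; largest k = 3.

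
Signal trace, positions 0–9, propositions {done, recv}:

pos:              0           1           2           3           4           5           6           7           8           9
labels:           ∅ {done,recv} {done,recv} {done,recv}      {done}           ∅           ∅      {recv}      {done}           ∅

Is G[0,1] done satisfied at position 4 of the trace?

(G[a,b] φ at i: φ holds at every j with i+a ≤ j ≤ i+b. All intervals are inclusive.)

Does not hold

Check done at every j in [4,5]:
  j=4: true
  j=5: false
Fails at j=5 → formula fails.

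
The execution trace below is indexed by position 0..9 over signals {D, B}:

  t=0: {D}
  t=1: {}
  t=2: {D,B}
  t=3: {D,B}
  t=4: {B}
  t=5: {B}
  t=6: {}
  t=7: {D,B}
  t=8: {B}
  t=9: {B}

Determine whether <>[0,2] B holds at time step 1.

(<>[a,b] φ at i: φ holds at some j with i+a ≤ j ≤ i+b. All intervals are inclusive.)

Check B at each j in [1,3]:
  j=1: false
  j=2: true
  j=3: true
Found at j=2 → formula holds.

Holds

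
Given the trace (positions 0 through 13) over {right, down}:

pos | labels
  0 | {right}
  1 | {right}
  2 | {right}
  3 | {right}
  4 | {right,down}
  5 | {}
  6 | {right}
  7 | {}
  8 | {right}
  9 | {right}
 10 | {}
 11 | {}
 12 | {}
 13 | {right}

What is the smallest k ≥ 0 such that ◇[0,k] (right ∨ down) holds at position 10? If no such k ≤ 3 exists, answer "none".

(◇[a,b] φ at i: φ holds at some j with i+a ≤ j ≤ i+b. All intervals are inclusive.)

3

Scan j = 10,11,… for (right ∨ down):
  j=10: fails
  j=11: fails
  j=12: fails
  j=13: holds
First hit at j=13, so smallest k = 13-10 = 3.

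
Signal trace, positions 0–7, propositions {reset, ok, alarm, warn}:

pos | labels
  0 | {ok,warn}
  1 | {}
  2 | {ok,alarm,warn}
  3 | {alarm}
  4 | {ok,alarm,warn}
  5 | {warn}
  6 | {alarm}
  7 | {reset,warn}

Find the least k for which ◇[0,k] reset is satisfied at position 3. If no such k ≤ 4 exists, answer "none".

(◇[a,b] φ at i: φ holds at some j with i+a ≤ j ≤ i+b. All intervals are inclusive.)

Scan j = 3,4,… for reset:
  j=3: fails
  j=4: fails
  j=5: fails
  j=6: fails
  j=7: holds
First hit at j=7, so smallest k = 7-3 = 4.

4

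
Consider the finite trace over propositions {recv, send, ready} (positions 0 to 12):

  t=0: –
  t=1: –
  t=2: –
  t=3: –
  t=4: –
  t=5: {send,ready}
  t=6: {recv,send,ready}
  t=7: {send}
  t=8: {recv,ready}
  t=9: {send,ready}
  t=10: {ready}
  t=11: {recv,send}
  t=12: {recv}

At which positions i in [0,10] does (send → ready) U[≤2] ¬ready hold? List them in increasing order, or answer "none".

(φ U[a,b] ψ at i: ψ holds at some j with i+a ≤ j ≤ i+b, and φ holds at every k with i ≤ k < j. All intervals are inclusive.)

Evaluate at each i in [0,10]:
  i=0: ✓ (rhs at j=0)
  i=1: ✓ (rhs at j=1)
  i=2: ✓ (rhs at j=2)
  i=3: ✓ (rhs at j=3)
  i=4: ✓ (rhs at j=4)
  i=5: ✓ (rhs at j=7; lhs holds on [5,6])
  i=6: ✓ (rhs at j=7; lhs holds on [6,6])
  i=7: ✓ (rhs at j=7)
  i=8: ✗ (no rhs in [8,10])
  i=9: ✓ (rhs at j=11; lhs holds on [9,10])
  i=10: ✓ (rhs at j=11; lhs holds on [10,10])

0, 1, 2, 3, 4, 5, 6, 7, 9, 10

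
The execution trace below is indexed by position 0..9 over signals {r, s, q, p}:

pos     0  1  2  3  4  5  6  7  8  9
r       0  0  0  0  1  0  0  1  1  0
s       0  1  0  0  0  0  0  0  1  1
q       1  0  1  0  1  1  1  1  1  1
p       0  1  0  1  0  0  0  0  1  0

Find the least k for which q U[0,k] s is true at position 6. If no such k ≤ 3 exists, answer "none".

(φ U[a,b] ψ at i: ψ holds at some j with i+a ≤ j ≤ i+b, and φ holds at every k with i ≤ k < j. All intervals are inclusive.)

2

Need earliest j ≥ 6 with s, and q at every k in [6,j-1].
  j=6: rhs fails.
  j=7: rhs fails.
  j=8: rhs holds; lhs holds on [6,7]. k = 2.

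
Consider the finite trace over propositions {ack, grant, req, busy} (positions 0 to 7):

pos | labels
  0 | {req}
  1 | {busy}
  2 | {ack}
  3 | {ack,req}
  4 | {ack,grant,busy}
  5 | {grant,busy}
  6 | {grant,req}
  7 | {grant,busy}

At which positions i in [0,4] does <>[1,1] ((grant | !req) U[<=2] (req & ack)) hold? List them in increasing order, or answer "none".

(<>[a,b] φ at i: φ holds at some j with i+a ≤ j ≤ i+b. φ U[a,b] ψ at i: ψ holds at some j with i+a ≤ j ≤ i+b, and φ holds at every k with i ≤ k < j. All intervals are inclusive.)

Evaluate at each i in [0,4]:
  i=0: ✓ (witness j=1)
  i=1: ✓ (witness j=2)
  i=2: ✓ (witness j=3)
  i=3: ✗ (none in [4,4])
  i=4: ✗ (none in [5,5])

0, 1, 2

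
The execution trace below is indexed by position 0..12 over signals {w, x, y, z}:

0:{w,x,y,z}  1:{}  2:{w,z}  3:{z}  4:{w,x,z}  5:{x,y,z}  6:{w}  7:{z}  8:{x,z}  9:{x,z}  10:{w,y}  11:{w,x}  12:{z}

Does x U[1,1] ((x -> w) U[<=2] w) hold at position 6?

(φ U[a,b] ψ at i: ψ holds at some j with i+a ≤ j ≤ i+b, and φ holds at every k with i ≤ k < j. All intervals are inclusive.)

False

Need some j in [7,7] with ((x -> w) U[<=2] w), and x at every k in [6,j-1].
  j=7: ((x -> w) U[<=2] w) — fails.
No j in the window works → until fails.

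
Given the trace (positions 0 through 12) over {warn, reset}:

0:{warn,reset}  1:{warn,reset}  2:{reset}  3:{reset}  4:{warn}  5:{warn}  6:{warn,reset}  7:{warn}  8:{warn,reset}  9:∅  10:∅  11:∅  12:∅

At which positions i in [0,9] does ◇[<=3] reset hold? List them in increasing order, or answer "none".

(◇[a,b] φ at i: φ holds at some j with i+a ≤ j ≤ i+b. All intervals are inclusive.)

0, 1, 2, 3, 4, 5, 6, 7, 8

Evaluate at each i in [0,9]:
  i=0: ✓ (witness j=0)
  i=1: ✓ (witness j=1)
  i=2: ✓ (witness j=2)
  i=3: ✓ (witness j=3)
  i=4: ✓ (witness j=6)
  i=5: ✓ (witness j=6)
  i=6: ✓ (witness j=6)
  i=7: ✓ (witness j=8)
  i=8: ✓ (witness j=8)
  i=9: ✗ (none in [9,12])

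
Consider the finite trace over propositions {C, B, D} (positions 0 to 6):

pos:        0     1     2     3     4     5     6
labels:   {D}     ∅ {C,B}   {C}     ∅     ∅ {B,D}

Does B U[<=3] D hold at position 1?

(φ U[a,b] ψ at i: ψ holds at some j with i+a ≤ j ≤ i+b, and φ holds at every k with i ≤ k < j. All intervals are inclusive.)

Does not hold

Need some j in [1,4] with D, and B at every k in [1,j-1].
  j=1: D false.
  j=2: D false.
  j=3: D false.
  j=4: D false.
No j in the window works → until fails.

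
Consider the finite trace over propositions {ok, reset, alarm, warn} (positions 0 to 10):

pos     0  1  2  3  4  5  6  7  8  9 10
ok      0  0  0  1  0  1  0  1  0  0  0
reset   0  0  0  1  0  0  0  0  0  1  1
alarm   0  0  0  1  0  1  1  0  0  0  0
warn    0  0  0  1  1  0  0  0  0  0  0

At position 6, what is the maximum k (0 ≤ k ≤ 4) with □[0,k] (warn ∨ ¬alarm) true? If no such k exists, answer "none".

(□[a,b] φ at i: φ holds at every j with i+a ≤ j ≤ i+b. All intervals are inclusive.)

none

(warn ∨ ¬alarm) must hold from j=6 onward; find where it first fails.
  j=6: fails → no k works.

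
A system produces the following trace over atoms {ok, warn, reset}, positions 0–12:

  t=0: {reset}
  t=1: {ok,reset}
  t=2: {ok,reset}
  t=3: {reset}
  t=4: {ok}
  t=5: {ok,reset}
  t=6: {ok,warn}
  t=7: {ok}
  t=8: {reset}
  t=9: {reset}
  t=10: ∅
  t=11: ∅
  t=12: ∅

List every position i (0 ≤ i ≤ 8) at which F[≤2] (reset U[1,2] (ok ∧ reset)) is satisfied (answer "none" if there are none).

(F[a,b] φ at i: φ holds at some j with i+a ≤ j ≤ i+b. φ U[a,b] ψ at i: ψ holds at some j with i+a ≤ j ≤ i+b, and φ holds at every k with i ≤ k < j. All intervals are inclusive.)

Evaluate at each i in [0,8]:
  i=0: ✓ (witness j=0)
  i=1: ✓ (witness j=1)
  i=2: ✗ (none in [2,4])
  i=3: ✗ (none in [3,5])
  i=4: ✗ (none in [4,6])
  i=5: ✗ (none in [5,7])
  i=6: ✗ (none in [6,8])
  i=7: ✗ (none in [7,9])
  i=8: ✗ (none in [8,10])

0, 1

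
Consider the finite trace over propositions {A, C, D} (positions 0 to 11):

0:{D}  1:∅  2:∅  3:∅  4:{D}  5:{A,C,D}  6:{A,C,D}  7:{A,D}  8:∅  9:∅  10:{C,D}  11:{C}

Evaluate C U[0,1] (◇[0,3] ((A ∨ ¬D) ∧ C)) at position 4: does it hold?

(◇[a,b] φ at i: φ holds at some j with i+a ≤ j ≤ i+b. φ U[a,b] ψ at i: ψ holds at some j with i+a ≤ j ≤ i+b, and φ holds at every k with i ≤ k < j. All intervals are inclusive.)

Need some j in [4,5] with ◇[0,3] ((A ∨ ¬D) ∧ C), and C at every k in [4,j-1].
  j=4: ◇[0,3] ((A ∨ ¬D) ∧ C) holds; no prefix to check → satisfied.

True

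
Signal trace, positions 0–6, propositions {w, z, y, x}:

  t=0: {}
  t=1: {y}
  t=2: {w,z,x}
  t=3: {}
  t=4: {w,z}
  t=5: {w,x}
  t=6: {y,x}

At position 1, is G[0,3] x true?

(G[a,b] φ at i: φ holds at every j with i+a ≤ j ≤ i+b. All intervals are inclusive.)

Check x at every j in [1,4]:
  j=1: false
  j=2: true
  j=3: false
  j=4: false
Fails at j=1 → formula fails.

Does not hold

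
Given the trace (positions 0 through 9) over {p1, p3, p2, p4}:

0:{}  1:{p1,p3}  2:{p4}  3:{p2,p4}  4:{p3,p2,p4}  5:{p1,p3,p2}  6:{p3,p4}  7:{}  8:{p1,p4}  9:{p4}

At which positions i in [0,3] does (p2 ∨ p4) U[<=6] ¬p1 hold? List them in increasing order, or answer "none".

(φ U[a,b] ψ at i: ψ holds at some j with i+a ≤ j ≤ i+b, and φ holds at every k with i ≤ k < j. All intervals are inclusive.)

0, 2, 3

Evaluate at each i in [0,3]:
  i=0: ✓ (rhs at j=0)
  i=1: ✗ (lhs fails at k=1 before rhs at j=2)
  i=2: ✓ (rhs at j=2)
  i=3: ✓ (rhs at j=3)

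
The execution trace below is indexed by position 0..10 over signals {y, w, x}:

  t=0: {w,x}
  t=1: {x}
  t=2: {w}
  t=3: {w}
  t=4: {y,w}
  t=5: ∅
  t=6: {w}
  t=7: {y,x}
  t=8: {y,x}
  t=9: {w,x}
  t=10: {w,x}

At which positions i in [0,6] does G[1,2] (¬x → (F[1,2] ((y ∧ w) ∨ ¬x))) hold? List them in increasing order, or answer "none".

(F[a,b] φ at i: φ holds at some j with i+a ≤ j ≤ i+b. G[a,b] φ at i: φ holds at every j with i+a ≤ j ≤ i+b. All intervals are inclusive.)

Evaluate at each i in [0,6]:
  i=0: ✓ (all of [1,2])
  i=1: ✓ (all of [2,3])
  i=2: ✓ (all of [3,4])
  i=3: ✓ (all of [4,5])
  i=4: ✗ (fails at j=6)
  i=5: ✗ (fails at j=6)
  i=6: ✓ (all of [7,8])

0, 1, 2, 3, 6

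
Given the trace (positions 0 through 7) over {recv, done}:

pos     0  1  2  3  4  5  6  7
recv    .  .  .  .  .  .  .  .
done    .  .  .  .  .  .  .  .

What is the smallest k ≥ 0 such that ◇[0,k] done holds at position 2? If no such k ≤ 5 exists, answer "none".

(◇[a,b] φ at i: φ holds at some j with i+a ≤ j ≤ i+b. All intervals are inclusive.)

none

Scan j = 2,3,… for done:
  j=2: fails
  j=3: fails
  j=4: fails
  j=5: fails
  j=6: fails
  j=7: fails
No j in [2,7] satisfies it → none.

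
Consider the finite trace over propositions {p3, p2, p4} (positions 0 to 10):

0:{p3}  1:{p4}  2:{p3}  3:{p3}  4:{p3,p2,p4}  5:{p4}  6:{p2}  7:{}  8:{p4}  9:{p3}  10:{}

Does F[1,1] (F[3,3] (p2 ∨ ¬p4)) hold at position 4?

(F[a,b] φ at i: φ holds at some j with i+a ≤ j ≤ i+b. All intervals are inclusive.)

Check F[3,3] (p2 ∨ ¬p4) at each j in [5,5]:
  j=5: fails (none in [8,8])
No position in the window satisfies it → formula fails.

No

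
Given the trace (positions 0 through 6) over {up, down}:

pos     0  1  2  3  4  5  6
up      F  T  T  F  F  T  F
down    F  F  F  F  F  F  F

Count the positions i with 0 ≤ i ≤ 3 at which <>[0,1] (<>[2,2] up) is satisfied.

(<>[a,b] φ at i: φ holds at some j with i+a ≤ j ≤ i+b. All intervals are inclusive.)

3

Evaluate at each i in [0,3]:
  i=0: ✓ (witness j=0)
  i=1: ✗ (none in [1,2])
  i=2: ✓ (witness j=3)
  i=3: ✓ (witness j=3)
Positions where it holds: {0, 2, 3} → 3.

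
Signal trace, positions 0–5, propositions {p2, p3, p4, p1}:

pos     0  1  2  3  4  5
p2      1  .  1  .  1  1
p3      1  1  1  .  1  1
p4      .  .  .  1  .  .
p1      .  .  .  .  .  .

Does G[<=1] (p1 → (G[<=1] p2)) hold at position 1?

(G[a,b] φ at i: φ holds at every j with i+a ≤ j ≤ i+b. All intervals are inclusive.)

Check (p1 → (G[<=1] p2)) at every j in [1,2]:
  j=1: antecedent false → ✓
  j=2: antecedent false → ✓
All positions satisfy it → formula holds.

Yes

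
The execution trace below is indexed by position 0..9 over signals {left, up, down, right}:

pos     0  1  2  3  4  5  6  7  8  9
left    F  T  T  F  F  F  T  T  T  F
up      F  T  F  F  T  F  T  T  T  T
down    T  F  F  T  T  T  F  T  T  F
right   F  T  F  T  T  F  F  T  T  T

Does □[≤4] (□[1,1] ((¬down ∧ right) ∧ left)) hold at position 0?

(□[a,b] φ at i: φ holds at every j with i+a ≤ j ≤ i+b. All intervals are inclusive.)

Check □[1,1] ((¬down ∧ right) ∧ left) at every j in [0,4]:
  j=0: holds on [1,1]
  j=1: fails at 2
  j=2: fails at 3
  j=3: fails at 4
  j=4: fails at 5
Fails at j=1 → formula fails.

Does not hold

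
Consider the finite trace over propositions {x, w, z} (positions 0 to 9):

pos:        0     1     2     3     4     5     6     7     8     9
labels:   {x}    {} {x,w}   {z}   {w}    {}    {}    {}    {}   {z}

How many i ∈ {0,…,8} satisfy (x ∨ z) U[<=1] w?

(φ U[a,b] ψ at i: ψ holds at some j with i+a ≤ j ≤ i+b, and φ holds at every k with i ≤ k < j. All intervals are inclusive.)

3

Evaluate at each i in [0,8]:
  i=0: ✗ (no rhs in [0,1])
  i=1: ✗ (lhs fails at k=1 before rhs at j=2)
  i=2: ✓ (rhs at j=2)
  i=3: ✓ (rhs at j=4; lhs holds on [3,3])
  i=4: ✓ (rhs at j=4)
  i=5: ✗ (no rhs in [5,6])
  i=6: ✗ (no rhs in [6,7])
  i=7: ✗ (no rhs in [7,8])
  i=8: ✗ (no rhs in [8,9])
Positions where it holds: {2, 3, 4} → 3.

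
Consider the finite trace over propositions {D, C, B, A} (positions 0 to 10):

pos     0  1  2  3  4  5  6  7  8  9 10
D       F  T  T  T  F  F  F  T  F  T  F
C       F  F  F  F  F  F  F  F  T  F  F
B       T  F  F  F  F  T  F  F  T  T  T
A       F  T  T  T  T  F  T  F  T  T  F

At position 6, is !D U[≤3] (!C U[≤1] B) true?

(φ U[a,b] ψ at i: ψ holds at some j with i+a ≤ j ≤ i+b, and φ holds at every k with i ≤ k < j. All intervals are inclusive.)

Need some j in [6,9] with (!C U[≤1] B), and !D at every k in [6,j-1].
  j=6: (!C U[≤1] B) — fails.
  j=7: (!C U[≤1] B) holds; !D holds at every k in [6,6] → satisfied.

True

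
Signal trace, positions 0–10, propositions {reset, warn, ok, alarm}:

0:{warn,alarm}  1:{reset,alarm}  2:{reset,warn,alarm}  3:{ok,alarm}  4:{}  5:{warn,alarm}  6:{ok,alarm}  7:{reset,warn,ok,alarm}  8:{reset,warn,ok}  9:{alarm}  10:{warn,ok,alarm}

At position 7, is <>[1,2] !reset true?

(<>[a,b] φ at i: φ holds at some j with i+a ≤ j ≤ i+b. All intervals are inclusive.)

Holds

Check !reset at each j in [8,9]:
  j=8: false
  j=9: true
Found at j=9 → formula holds.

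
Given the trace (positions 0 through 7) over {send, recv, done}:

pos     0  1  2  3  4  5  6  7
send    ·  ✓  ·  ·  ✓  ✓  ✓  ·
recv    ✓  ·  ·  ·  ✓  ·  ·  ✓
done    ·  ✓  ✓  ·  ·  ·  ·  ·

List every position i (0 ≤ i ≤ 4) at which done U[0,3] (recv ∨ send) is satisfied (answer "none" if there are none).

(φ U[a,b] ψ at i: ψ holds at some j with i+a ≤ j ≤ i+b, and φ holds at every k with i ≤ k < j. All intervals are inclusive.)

0, 1, 4

Evaluate at each i in [0,4]:
  i=0: ✓ (rhs at j=0)
  i=1: ✓ (rhs at j=1)
  i=2: ✗ (lhs fails at k=3 before rhs at j=4)
  i=3: ✗ (lhs fails at k=3 before rhs at j=4)
  i=4: ✓ (rhs at j=4)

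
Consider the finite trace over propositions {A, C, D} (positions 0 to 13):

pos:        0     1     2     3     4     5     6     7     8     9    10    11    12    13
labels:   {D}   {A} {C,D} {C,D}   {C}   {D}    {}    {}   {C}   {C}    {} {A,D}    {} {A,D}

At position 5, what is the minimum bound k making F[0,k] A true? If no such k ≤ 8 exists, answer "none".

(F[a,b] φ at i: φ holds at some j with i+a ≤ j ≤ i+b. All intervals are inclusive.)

6

Scan j = 5,6,… for A:
  j=5: fails
  j=6: fails
  j=7: fails
  j=8: fails
  j=9: fails
  j=10: fails
  j=11: holds
First hit at j=11, so smallest k = 11-5 = 6.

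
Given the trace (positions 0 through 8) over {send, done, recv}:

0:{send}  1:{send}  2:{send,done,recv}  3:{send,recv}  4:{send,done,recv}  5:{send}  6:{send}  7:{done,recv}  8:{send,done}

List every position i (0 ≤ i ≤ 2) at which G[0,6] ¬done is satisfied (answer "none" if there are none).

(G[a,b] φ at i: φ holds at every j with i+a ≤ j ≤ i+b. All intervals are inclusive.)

Evaluate at each i in [0,2]:
  i=0: ✗ (fails at j=2)
  i=1: ✗ (fails at j=2)
  i=2: ✗ (fails at j=2)

none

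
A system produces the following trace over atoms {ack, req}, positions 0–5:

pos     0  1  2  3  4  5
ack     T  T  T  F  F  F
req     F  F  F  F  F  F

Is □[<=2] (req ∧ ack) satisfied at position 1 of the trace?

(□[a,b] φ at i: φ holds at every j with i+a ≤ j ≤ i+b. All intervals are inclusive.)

Check (req ∧ ack) at every j in [1,3]:
  j=1: false
  j=2: false
  j=3: false
Fails at j=1 → formula fails.

No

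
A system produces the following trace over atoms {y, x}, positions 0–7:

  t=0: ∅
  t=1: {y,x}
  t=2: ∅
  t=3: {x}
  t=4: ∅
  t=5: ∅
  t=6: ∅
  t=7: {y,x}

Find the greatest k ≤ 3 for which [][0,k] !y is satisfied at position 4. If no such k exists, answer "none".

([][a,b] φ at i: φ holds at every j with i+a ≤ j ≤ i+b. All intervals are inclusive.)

!y must hold from j=4 onward; find where it first fails.
  j=4: holds
  j=5: holds
  j=6: holds
  j=7: fails
Holds on [4,6], so largest k = 2.

2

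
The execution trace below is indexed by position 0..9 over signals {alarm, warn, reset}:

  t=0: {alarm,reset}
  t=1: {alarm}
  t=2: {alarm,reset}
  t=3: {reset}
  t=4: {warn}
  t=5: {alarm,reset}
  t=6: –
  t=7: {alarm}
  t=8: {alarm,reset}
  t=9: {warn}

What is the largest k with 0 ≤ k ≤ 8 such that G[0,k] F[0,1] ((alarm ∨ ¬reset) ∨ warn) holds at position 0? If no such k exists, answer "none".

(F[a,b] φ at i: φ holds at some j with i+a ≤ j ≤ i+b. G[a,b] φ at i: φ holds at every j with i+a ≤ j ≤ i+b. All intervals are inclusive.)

8

F[0,1] ((alarm ∨ ¬reset) ∨ warn) must hold from j=0 onward; find where it first fails.
  j=0: holds
  j=1: holds
  j=2: holds
  j=3: holds
  j=4: holds
  j=5: holds
  j=6: holds
  j=7: holds
  j=8: holds
Holds through j=8; largest k = 8.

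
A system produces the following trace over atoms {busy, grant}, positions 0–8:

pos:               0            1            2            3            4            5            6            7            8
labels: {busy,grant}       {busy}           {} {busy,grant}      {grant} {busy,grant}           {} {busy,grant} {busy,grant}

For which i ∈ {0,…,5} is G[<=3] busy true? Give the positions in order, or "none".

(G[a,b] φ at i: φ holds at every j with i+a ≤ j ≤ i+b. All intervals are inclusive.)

Evaluate at each i in [0,5]:
  i=0: ✗ (fails at j=2)
  i=1: ✗ (fails at j=2)
  i=2: ✗ (fails at j=2)
  i=3: ✗ (fails at j=4)
  i=4: ✗ (fails at j=4)
  i=5: ✗ (fails at j=6)

none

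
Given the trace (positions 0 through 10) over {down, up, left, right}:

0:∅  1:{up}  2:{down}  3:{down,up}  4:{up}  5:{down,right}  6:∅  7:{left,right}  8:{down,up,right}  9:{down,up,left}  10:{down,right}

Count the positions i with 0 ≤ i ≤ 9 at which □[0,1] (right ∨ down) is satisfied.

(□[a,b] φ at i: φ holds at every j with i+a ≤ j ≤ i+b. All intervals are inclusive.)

Evaluate at each i in [0,9]:
  i=0: ✗ (fails at j=0)
  i=1: ✗ (fails at j=1)
  i=2: ✓ (all of [2,3])
  i=3: ✗ (fails at j=4)
  i=4: ✗ (fails at j=4)
  i=5: ✗ (fails at j=6)
  i=6: ✗ (fails at j=6)
  i=7: ✓ (all of [7,8])
  i=8: ✓ (all of [8,9])
  i=9: ✓ (all of [9,10])
Positions where it holds: {2, 7, 8, 9} → 4.

4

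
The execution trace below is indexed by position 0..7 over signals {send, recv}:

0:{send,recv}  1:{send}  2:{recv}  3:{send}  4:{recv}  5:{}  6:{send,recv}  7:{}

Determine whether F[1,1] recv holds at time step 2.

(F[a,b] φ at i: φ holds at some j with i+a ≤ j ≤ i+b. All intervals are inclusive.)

Check recv at each j in [3,3]:
  j=3: false
No position in the window satisfies it → formula fails.

Does not hold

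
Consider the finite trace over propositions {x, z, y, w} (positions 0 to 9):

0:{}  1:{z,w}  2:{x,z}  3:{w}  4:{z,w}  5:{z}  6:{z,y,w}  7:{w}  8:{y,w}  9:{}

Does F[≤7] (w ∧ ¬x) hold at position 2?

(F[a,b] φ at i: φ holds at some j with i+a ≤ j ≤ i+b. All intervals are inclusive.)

Yes

Check (w ∧ ¬x) at each j in [2,9]:
  j=2: false
  j=3: true
  j=4: true
  j=5: false
  j=6: true
  j=7: true
  j=8: true
  j=9: false
Found at j=3 → formula holds.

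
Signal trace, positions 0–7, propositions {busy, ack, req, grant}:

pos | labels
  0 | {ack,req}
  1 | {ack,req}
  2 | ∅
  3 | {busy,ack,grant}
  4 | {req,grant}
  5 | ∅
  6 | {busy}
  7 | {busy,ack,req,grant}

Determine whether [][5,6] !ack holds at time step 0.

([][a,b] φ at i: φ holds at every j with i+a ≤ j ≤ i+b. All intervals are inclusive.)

Check !ack at every j in [5,6]:
  j=5: true
  j=6: true
All positions satisfy it → formula holds.

Holds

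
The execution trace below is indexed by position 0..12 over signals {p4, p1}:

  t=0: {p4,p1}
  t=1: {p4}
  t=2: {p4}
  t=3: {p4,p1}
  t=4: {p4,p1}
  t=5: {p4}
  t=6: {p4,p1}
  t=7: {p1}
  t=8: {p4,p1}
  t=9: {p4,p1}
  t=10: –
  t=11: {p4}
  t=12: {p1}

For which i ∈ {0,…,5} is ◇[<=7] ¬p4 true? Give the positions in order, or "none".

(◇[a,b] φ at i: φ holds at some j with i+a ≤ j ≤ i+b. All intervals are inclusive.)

Evaluate at each i in [0,5]:
  i=0: ✓ (witness j=7)
  i=1: ✓ (witness j=7)
  i=2: ✓ (witness j=7)
  i=3: ✓ (witness j=7)
  i=4: ✓ (witness j=7)
  i=5: ✓ (witness j=7)

0, 1, 2, 3, 4, 5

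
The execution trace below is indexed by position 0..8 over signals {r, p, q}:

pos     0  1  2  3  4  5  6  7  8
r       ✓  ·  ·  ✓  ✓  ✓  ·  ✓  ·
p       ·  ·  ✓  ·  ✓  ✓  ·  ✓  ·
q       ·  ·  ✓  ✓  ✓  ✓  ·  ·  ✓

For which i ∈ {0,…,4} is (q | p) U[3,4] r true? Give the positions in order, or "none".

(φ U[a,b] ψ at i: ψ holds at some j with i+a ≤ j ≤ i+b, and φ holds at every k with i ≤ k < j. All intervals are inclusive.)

2

Evaluate at each i in [0,4]:
  i=0: ✗ (lhs fails at k=0 before rhs at j=3)
  i=1: ✗ (lhs fails at k=1 before rhs at j=4)
  i=2: ✓ (rhs at j=5; lhs holds on [2,4])
  i=3: ✗ (lhs fails at k=6 before rhs at j=7)
  i=4: ✗ (lhs fails at k=6 before rhs at j=7)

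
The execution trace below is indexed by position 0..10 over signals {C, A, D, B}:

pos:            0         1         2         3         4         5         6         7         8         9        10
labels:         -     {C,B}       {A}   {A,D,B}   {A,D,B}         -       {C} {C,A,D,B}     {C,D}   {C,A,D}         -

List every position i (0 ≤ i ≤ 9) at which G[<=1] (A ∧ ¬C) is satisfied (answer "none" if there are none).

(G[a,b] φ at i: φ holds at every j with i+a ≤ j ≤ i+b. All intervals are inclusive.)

2, 3

Evaluate at each i in [0,9]:
  i=0: ✗ (fails at j=0)
  i=1: ✗ (fails at j=1)
  i=2: ✓ (all of [2,3])
  i=3: ✓ (all of [3,4])
  i=4: ✗ (fails at j=5)
  i=5: ✗ (fails at j=5)
  i=6: ✗ (fails at j=6)
  i=7: ✗ (fails at j=7)
  i=8: ✗ (fails at j=8)
  i=9: ✗ (fails at j=9)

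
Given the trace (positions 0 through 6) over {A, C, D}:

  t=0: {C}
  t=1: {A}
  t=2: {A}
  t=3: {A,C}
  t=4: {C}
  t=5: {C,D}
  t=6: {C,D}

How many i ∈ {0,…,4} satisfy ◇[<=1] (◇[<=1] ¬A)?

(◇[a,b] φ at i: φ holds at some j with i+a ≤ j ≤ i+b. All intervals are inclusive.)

Evaluate at each i in [0,4]:
  i=0: ✓ (witness j=0)
  i=1: ✗ (none in [1,2])
  i=2: ✓ (witness j=3)
  i=3: ✓ (witness j=3)
  i=4: ✓ (witness j=4)
Positions where it holds: {0, 2, 3, 4} → 4.

4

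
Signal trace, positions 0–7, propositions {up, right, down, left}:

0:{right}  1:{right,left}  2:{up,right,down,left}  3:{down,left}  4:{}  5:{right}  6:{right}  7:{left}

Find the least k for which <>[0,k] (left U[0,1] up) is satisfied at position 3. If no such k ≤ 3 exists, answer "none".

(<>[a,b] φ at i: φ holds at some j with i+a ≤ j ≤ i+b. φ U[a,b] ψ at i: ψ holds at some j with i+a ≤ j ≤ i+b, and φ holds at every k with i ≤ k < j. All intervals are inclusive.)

Scan j = 3,4,… for (left U[0,1] up):
  j=3: fails
  j=4: fails
  j=5: fails
  j=6: fails
No j in [3,6] satisfies it → none.

none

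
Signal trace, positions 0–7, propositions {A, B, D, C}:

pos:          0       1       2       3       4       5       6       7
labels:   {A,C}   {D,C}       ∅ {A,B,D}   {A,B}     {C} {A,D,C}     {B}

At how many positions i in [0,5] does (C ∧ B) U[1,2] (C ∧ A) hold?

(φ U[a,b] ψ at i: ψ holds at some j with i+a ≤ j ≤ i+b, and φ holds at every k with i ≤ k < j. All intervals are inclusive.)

0

Evaluate at each i in [0,5]:
  i=0: ✗ (no rhs in [1,2])
  i=1: ✗ (no rhs in [2,3])
  i=2: ✗ (no rhs in [3,4])
  i=3: ✗ (no rhs in [4,5])
  i=4: ✗ (lhs fails at k=4 before rhs at j=6)
  i=5: ✗ (lhs fails at k=5 before rhs at j=6)
Positions where it holds: {} → 0.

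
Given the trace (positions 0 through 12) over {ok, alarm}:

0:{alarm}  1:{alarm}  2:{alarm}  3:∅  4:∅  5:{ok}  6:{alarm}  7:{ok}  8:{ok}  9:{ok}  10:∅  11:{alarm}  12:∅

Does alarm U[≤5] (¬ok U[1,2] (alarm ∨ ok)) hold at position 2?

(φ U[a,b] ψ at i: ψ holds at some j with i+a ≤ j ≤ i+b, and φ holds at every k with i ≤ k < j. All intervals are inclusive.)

Holds

Need some j in [2,7] with (¬ok U[1,2] (alarm ∨ ok)), and alarm at every k in [2,j-1].
  j=2: (¬ok U[1,2] (alarm ∨ ok)) — fails.
  j=3: (¬ok U[1,2] (alarm ∨ ok)) holds; alarm holds at every k in [2,2] → satisfied.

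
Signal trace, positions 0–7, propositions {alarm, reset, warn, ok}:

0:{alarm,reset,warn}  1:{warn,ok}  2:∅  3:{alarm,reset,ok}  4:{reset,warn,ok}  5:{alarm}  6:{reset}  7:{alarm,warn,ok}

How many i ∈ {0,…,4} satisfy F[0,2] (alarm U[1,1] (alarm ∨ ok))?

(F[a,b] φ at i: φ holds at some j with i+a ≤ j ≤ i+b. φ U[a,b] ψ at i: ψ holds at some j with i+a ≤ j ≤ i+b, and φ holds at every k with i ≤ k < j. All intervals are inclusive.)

4

Evaluate at each i in [0,4]:
  i=0: ✓ (witness j=0)
  i=1: ✓ (witness j=3)
  i=2: ✓ (witness j=3)
  i=3: ✓ (witness j=3)
  i=4: ✗ (none in [4,6])
Positions where it holds: {0, 1, 2, 3} → 4.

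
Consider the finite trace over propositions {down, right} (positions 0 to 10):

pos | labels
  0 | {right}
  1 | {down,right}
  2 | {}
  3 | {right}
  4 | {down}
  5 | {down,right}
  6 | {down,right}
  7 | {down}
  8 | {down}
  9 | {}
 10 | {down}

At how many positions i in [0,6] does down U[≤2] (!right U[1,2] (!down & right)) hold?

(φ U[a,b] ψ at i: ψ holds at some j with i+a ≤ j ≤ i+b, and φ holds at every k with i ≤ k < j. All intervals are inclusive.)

2

Evaluate at each i in [0,6]:
  i=0: ✗ (lhs fails at k=0 before rhs at j=2)
  i=1: ✓ (rhs at j=2; lhs holds on [1,1])
  i=2: ✓ (rhs at j=2)
  i=3: ✗ (no rhs in [3,5])
  i=4: ✗ (no rhs in [4,6])
  i=5: ✗ (no rhs in [5,7])
  i=6: ✗ (no rhs in [6,8])
Positions where it holds: {1, 2} → 2.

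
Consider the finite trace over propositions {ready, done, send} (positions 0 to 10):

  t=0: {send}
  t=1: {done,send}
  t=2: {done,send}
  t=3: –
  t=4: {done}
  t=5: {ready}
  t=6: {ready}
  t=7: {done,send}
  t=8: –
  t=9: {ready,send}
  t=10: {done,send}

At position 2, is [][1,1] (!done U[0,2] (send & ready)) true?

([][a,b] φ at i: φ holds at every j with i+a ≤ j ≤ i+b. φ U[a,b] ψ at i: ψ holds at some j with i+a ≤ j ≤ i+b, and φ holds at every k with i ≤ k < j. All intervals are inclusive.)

Check (!done U[0,2] (send & ready)) at every j in [3,3]:
  j=3: fails
Fails at j=3 → formula fails.

Does not hold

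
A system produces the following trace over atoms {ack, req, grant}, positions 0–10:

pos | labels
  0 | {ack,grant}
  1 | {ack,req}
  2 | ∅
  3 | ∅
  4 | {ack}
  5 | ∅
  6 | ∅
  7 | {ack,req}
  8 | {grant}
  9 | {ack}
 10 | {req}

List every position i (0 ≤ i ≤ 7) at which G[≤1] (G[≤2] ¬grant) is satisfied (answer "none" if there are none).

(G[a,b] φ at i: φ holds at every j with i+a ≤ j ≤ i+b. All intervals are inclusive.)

1, 2, 3, 4

Evaluate at each i in [0,7]:
  i=0: ✗ (fails at j=0)
  i=1: ✓ (all of [1,2])
  i=2: ✓ (all of [2,3])
  i=3: ✓ (all of [3,4])
  i=4: ✓ (all of [4,5])
  i=5: ✗ (fails at j=6)
  i=6: ✗ (fails at j=6)
  i=7: ✗ (fails at j=7)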